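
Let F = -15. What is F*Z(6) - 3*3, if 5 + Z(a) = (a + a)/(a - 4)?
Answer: -24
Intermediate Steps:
Z(a) = -5 + 2*a/(-4 + a) (Z(a) = -5 + (a + a)/(a - 4) = -5 + (2*a)/(-4 + a) = -5 + 2*a/(-4 + a))
F*Z(6) - 3*3 = -15*(20 - 3*6)/(-4 + 6) - 3*3 = -15*(20 - 18)/2 - 9 = -15*2/2 - 9 = -15*1 - 9 = -15 - 9 = -24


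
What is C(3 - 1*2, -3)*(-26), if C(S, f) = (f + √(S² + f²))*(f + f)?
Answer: -468 + 156*√10 ≈ 25.315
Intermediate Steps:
C(S, f) = 2*f*(f + √(S² + f²)) (C(S, f) = (f + √(S² + f²))*(2*f) = 2*f*(f + √(S² + f²)))
C(3 - 1*2, -3)*(-26) = (2*(-3)*(-3 + √((3 - 1*2)² + (-3)²)))*(-26) = (2*(-3)*(-3 + √((3 - 2)² + 9)))*(-26) = (2*(-3)*(-3 + √(1² + 9)))*(-26) = (2*(-3)*(-3 + √(1 + 9)))*(-26) = (2*(-3)*(-3 + √10))*(-26) = (18 - 6*√10)*(-26) = -468 + 156*√10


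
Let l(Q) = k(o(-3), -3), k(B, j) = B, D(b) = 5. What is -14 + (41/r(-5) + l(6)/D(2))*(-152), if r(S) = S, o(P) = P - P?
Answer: 6162/5 ≈ 1232.4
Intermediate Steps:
o(P) = 0
l(Q) = 0
-14 + (41/r(-5) + l(6)/D(2))*(-152) = -14 + (41/(-5) + 0/5)*(-152) = -14 + (41*(-⅕) + 0*(⅕))*(-152) = -14 + (-41/5 + 0)*(-152) = -14 - 41/5*(-152) = -14 + 6232/5 = 6162/5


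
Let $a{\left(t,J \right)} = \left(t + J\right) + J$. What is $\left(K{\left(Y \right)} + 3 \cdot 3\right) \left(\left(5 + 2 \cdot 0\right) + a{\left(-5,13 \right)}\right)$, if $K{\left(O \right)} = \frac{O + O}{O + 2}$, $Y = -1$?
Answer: $182$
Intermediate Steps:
$K{\left(O \right)} = \frac{2 O}{2 + O}$
$a{\left(t,J \right)} = t + 2 J$ ($a{\left(t,J \right)} = \left(J + t\right) + J = t + 2 J$)
$\left(K{\left(Y \right)} + 3 \cdot 3\right) \left(\left(5 + 2 \cdot 0\right) + a{\left(-5,13 \right)}\right) = \left(2 \left(-1\right) \frac{1}{2 - 1} + 3 \cdot 3\right) \left(\left(5 + 2 \cdot 0\right) + \left(-5 + 2 \cdot 13\right)\right) = \left(2 \left(-1\right) 1^{-1} + 9\right) \left(\left(5 + 0\right) + \left(-5 + 26\right)\right) = \left(2 \left(-1\right) 1 + 9\right) \left(5 + 21\right) = \left(-2 + 9\right) 26 = 7 \cdot 26 = 182$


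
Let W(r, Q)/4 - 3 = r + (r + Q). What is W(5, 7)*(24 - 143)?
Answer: -9520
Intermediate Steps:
W(r, Q) = 12 + 4*Q + 8*r (W(r, Q) = 12 + 4*(r + (r + Q)) = 12 + 4*(r + (Q + r)) = 12 + 4*(Q + 2*r) = 12 + (4*Q + 8*r) = 12 + 4*Q + 8*r)
W(5, 7)*(24 - 143) = (12 + 4*7 + 8*5)*(24 - 143) = (12 + 28 + 40)*(-119) = 80*(-119) = -9520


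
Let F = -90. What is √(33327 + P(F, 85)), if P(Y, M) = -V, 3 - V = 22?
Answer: √33346 ≈ 182.61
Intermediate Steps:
V = -19 (V = 3 - 1*22 = 3 - 22 = -19)
P(Y, M) = 19 (P(Y, M) = -1*(-19) = 19)
√(33327 + P(F, 85)) = √(33327 + 19) = √33346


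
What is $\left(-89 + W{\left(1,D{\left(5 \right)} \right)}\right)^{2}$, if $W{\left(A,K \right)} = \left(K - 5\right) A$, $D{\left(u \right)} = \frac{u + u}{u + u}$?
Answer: $8649$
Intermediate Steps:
$D{\left(u \right)} = 1$ ($D{\left(u \right)} = \frac{2 u}{2 u} = 2 u \frac{1}{2 u} = 1$)
$W{\left(A,K \right)} = A \left(-5 + K\right)$ ($W{\left(A,K \right)} = \left(-5 + K\right) A = A \left(-5 + K\right)$)
$\left(-89 + W{\left(1,D{\left(5 \right)} \right)}\right)^{2} = \left(-89 + 1 \left(-5 + 1\right)\right)^{2} = \left(-89 + 1 \left(-4\right)\right)^{2} = \left(-89 - 4\right)^{2} = \left(-93\right)^{2} = 8649$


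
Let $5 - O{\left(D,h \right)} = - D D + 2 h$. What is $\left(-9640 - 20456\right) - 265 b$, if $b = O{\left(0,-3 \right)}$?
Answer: $-33011$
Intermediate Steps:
$O{\left(D,h \right)} = 5 + D^{2} - 2 h$ ($O{\left(D,h \right)} = 5 - \left(- D D + 2 h\right) = 5 - \left(- D^{2} + 2 h\right) = 5 + \left(D^{2} - 2 h\right) = 5 + D^{2} - 2 h$)
$b = 11$ ($b = 5 + 0^{2} - -6 = 5 + 0 + 6 = 11$)
$\left(-9640 - 20456\right) - 265 b = \left(-9640 - 20456\right) - 2915 = -30096 - 2915 = -33011$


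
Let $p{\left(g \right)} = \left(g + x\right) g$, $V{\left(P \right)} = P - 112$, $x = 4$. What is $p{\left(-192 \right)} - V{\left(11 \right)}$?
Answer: $36197$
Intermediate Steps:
$V{\left(P \right)} = -112 + P$
$p{\left(g \right)} = g \left(4 + g\right)$ ($p{\left(g \right)} = \left(g + 4\right) g = \left(4 + g\right) g = g \left(4 + g\right)$)
$p{\left(-192 \right)} - V{\left(11 \right)} = - 192 \left(4 - 192\right) - \left(-112 + 11\right) = \left(-192\right) \left(-188\right) - -101 = 36096 + 101 = 36197$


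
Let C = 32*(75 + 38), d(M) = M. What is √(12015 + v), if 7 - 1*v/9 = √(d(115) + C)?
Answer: 3*√(1342 - √3731) ≈ 107.37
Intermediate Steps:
C = 3616 (C = 32*113 = 3616)
v = 63 - 9*√3731 (v = 63 - 9*√(115 + 3616) = 63 - 9*√3731 ≈ -486.74)
√(12015 + v) = √(12015 + (63 - 9*√3731)) = √(12078 - 9*√3731)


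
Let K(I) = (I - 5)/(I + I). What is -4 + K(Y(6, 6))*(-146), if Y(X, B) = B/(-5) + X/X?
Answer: -1902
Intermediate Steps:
Y(X, B) = 1 - B/5 (Y(X, B) = B*(-⅕) + 1 = -B/5 + 1 = 1 - B/5)
K(I) = (-5 + I)/(2*I) (K(I) = (-5 + I)/((2*I)) = (-5 + I)*(1/(2*I)) = (-5 + I)/(2*I))
-4 + K(Y(6, 6))*(-146) = -4 + ((-5 + (1 - ⅕*6))/(2*(1 - ⅕*6)))*(-146) = -4 + ((-5 + (1 - 6/5))/(2*(1 - 6/5)))*(-146) = -4 + ((-5 - ⅕)/(2*(-⅕)))*(-146) = -4 + ((½)*(-5)*(-26/5))*(-146) = -4 + 13*(-146) = -4 - 1898 = -1902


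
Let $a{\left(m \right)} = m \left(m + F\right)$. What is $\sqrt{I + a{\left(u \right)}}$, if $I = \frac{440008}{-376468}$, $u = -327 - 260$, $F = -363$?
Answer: $\frac{6 \sqrt{137212743055906}}{94117} \approx 746.76$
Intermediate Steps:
$u = -587$ ($u = -327 - 260 = -587$)
$I = - \frac{110002}{94117}$ ($I = 440008 \left(- \frac{1}{376468}\right) = - \frac{110002}{94117} \approx -1.1688$)
$a{\left(m \right)} = m \left(-363 + m\right)$ ($a{\left(m \right)} = m \left(m - 363\right) = m \left(-363 + m\right)$)
$\sqrt{I + a{\left(u \right)}} = \sqrt{- \frac{110002}{94117} - 587 \left(-363 - 587\right)} = \sqrt{- \frac{110002}{94117} - -557650} = \sqrt{- \frac{110002}{94117} + 557650} = \sqrt{\frac{52484235048}{94117}} = \frac{6 \sqrt{137212743055906}}{94117}$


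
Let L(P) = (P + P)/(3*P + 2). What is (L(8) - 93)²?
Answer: 1442401/169 ≈ 8534.9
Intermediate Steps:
L(P) = 2*P/(2 + 3*P) (L(P) = (2*P)/(2 + 3*P) = 2*P/(2 + 3*P))
(L(8) - 93)² = (2*8/(2 + 3*8) - 93)² = (2*8/(2 + 24) - 93)² = (2*8/26 - 93)² = (2*8*(1/26) - 93)² = (8/13 - 93)² = (-1201/13)² = 1442401/169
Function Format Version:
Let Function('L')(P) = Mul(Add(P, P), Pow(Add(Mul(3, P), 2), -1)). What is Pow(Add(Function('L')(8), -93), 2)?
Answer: Rational(1442401, 169) ≈ 8534.9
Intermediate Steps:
Function('L')(P) = Mul(2, P, Pow(Add(2, Mul(3, P)), -1)) (Function('L')(P) = Mul(Mul(2, P), Pow(Add(2, Mul(3, P)), -1)) = Mul(2, P, Pow(Add(2, Mul(3, P)), -1)))
Pow(Add(Function('L')(8), -93), 2) = Pow(Add(Mul(2, 8, Pow(Add(2, Mul(3, 8)), -1)), -93), 2) = Pow(Add(Mul(2, 8, Pow(Add(2, 24), -1)), -93), 2) = Pow(Add(Mul(2, 8, Pow(26, -1)), -93), 2) = Pow(Add(Mul(2, 8, Rational(1, 26)), -93), 2) = Pow(Add(Rational(8, 13), -93), 2) = Pow(Rational(-1201, 13), 2) = Rational(1442401, 169)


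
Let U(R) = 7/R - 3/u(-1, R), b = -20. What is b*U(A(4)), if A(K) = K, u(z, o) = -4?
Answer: -50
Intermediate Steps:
U(R) = ¾ + 7/R (U(R) = 7/R - 3/(-4) = 7/R - 3*(-¼) = 7/R + ¾ = ¾ + 7/R)
b*U(A(4)) = -20*(¾ + 7/4) = -20*5/2 = -50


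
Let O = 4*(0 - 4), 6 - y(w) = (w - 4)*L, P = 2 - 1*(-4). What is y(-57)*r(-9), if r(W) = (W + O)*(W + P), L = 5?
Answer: 23325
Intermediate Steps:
P = 6 (P = 2 + 4 = 6)
y(w) = 26 - 5*w (y(w) = 6 - (w - 4)*5 = 6 - (-4 + w)*5 = 6 - (-20 + 5*w) = 6 + (20 - 5*w) = 26 - 5*w)
O = -16 (O = 4*(-4) = -16)
r(W) = (-16 + W)*(6 + W) (r(W) = (W - 16)*(W + 6) = (-16 + W)*(6 + W))
y(-57)*r(-9) = (26 - 5*(-57))*(-96 + (-9)**2 - 10*(-9)) = (26 + 285)*(-96 + 81 + 90) = 311*75 = 23325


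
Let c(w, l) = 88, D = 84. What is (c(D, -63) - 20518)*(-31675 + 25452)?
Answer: 127135890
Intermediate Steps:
(c(D, -63) - 20518)*(-31675 + 25452) = (88 - 20518)*(-31675 + 25452) = -20430*(-6223) = 127135890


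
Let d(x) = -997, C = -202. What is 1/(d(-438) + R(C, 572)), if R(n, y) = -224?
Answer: -1/1221 ≈ -0.00081900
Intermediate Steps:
1/(d(-438) + R(C, 572)) = 1/(-997 - 224) = 1/(-1221) = -1/1221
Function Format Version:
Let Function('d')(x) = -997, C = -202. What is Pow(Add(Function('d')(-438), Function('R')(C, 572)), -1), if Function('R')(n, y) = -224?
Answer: Rational(-1, 1221) ≈ -0.00081900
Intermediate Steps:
Pow(Add(Function('d')(-438), Function('R')(C, 572)), -1) = Pow(Add(-997, -224), -1) = Pow(-1221, -1) = Rational(-1, 1221)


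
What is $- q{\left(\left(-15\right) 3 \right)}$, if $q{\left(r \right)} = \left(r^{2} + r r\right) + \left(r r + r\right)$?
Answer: $-6030$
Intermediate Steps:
$q{\left(r \right)} = r + 3 r^{2}$ ($q{\left(r \right)} = \left(r^{2} + r^{2}\right) + \left(r^{2} + r\right) = 2 r^{2} + \left(r + r^{2}\right) = r + 3 r^{2}$)
$- q{\left(\left(-15\right) 3 \right)} = - \left(-15\right) 3 \left(1 + 3 \left(\left(-15\right) 3\right)\right) = - \left(-45\right) \left(1 + 3 \left(-45\right)\right) = - \left(-45\right) \left(1 - 135\right) = - \left(-45\right) \left(-134\right) = \left(-1\right) 6030 = -6030$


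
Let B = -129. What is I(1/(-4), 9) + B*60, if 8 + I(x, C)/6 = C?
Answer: -7734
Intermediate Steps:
I(x, C) = -48 + 6*C
I(1/(-4), 9) + B*60 = (-48 + 6*9) - 129*60 = (-48 + 54) - 7740 = 6 - 7740 = -7734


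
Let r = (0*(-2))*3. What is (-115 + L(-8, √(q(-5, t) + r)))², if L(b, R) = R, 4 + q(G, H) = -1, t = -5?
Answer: (115 - I*√5)² ≈ 13220.0 - 514.3*I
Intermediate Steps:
q(G, H) = -5 (q(G, H) = -4 - 1 = -5)
r = 0 (r = 0*3 = 0)
(-115 + L(-8, √(q(-5, t) + r)))² = (-115 + √(-5 + 0))² = (-115 + √(-5))² = (-115 + I*√5)²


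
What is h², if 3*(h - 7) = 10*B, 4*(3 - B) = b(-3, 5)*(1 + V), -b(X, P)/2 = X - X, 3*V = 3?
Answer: 289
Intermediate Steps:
V = 1 (V = (⅓)*3 = 1)
b(X, P) = 0 (b(X, P) = -2*(X - X) = -2*0 = 0)
B = 3 (B = 3 - 0*(1 + 1) = 3 - 0*2 = 3 - ¼*0 = 3 + 0 = 3)
h = 17 (h = 7 + (10*3)/3 = 7 + (⅓)*30 = 7 + 10 = 17)
h² = 17² = 289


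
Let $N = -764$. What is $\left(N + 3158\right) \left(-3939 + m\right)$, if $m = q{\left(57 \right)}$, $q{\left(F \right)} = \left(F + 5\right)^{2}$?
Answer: $-227430$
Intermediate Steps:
$q{\left(F \right)} = \left(5 + F\right)^{2}$
$m = 3844$ ($m = \left(5 + 57\right)^{2} = 62^{2} = 3844$)
$\left(N + 3158\right) \left(-3939 + m\right) = \left(-764 + 3158\right) \left(-3939 + 3844\right) = 2394 \left(-95\right) = -227430$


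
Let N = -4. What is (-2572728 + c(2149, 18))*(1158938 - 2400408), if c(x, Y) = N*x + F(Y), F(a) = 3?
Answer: 3204632581870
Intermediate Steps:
c(x, Y) = 3 - 4*x (c(x, Y) = -4*x + 3 = 3 - 4*x)
(-2572728 + c(2149, 18))*(1158938 - 2400408) = (-2572728 + (3 - 4*2149))*(1158938 - 2400408) = (-2572728 + (3 - 8596))*(-1241470) = (-2572728 - 8593)*(-1241470) = -2581321*(-1241470) = 3204632581870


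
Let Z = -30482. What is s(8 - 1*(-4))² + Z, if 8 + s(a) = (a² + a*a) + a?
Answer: 54782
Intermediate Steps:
s(a) = -8 + a + 2*a² (s(a) = -8 + ((a² + a*a) + a) = -8 + ((a² + a²) + a) = -8 + (2*a² + a) = -8 + (a + 2*a²) = -8 + a + 2*a²)
s(8 - 1*(-4))² + Z = (-8 + (8 - 1*(-4)) + 2*(8 - 1*(-4))²)² - 30482 = (-8 + (8 + 4) + 2*(8 + 4)²)² - 30482 = (-8 + 12 + 2*12²)² - 30482 = (-8 + 12 + 2*144)² - 30482 = (-8 + 12 + 288)² - 30482 = 292² - 30482 = 85264 - 30482 = 54782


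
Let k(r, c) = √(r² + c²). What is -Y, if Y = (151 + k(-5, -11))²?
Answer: -(151 + √146)² ≈ -26596.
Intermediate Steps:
k(r, c) = √(c² + r²)
Y = (151 + √146)² (Y = (151 + √((-11)² + (-5)²))² = (151 + √(121 + 25))² = (151 + √146)² ≈ 26596.)
-Y = -(151 + √146)²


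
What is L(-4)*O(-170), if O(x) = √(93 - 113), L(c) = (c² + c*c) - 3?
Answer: 58*I*√5 ≈ 129.69*I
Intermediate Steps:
L(c) = -3 + 2*c² (L(c) = (c² + c²) - 3 = 2*c² - 3 = -3 + 2*c²)
O(x) = 2*I*√5 (O(x) = √(-20) = 2*I*√5)
L(-4)*O(-170) = (-3 + 2*(-4)²)*(2*I*√5) = (-3 + 2*16)*(2*I*√5) = (-3 + 32)*(2*I*√5) = 29*(2*I*√5) = 58*I*√5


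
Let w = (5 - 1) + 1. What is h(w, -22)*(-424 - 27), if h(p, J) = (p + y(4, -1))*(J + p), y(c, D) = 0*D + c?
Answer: 69003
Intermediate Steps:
y(c, D) = c (y(c, D) = 0 + c = c)
w = 5 (w = 4 + 1 = 5)
h(p, J) = (4 + p)*(J + p) (h(p, J) = (p + 4)*(J + p) = (4 + p)*(J + p))
h(w, -22)*(-424 - 27) = (5**2 + 4*(-22) + 4*5 - 22*5)*(-424 - 27) = (25 - 88 + 20 - 110)*(-451) = -153*(-451) = 69003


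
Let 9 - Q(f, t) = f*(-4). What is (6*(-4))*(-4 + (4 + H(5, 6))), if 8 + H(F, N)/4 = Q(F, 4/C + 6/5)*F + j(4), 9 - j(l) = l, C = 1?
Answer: -13632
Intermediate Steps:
j(l) = 9 - l
Q(f, t) = 9 + 4*f (Q(f, t) = 9 - f*(-4) = 9 - (-4)*f = 9 + 4*f)
H(F, N) = -12 + 4*F*(9 + 4*F) (H(F, N) = -32 + 4*((9 + 4*F)*F + (9 - 1*4)) = -32 + 4*(F*(9 + 4*F) + (9 - 4)) = -32 + 4*(F*(9 + 4*F) + 5) = -32 + 4*(5 + F*(9 + 4*F)) = -32 + (20 + 4*F*(9 + 4*F)) = -12 + 4*F*(9 + 4*F))
(6*(-4))*(-4 + (4 + H(5, 6))) = (6*(-4))*(-4 + (4 + (-12 + 4*5*(9 + 4*5)))) = -24*(-4 + (4 + (-12 + 4*5*(9 + 20)))) = -24*(-4 + (4 + (-12 + 4*5*29))) = -24*(-4 + (4 + (-12 + 580))) = -24*(-4 + (4 + 568)) = -24*(-4 + 572) = -24*568 = -13632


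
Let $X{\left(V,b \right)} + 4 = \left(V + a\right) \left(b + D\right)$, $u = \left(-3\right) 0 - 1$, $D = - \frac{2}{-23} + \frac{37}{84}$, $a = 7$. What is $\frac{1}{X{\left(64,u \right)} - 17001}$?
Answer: $- \frac{1932}{32918483} \approx -5.869 \cdot 10^{-5}$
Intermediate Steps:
$D = \frac{1019}{1932}$ ($D = \left(-2\right) \left(- \frac{1}{23}\right) + 37 \cdot \frac{1}{84} = \frac{2}{23} + \frac{37}{84} = \frac{1019}{1932} \approx 0.52743$)
$u = -1$ ($u = 0 - 1 = -1$)
$X{\left(V,b \right)} = -4 + \left(7 + V\right) \left(\frac{1019}{1932} + b\right)$ ($X{\left(V,b \right)} = -4 + \left(V + 7\right) \left(b + \frac{1019}{1932}\right) = -4 + \left(7 + V\right) \left(\frac{1019}{1932} + b\right)$)
$\frac{1}{X{\left(64,u \right)} - 17001} = \frac{1}{\left(- \frac{85}{276} + 7 \left(-1\right) + \frac{1019}{1932} \cdot 64 + 64 \left(-1\right)\right) - 17001} = \frac{1}{\left(- \frac{85}{276} - 7 + \frac{16304}{483} - 64\right) - 17001} = \frac{1}{- \frac{72551}{1932} - 17001} = \frac{1}{- \frac{32918483}{1932}} = - \frac{1932}{32918483}$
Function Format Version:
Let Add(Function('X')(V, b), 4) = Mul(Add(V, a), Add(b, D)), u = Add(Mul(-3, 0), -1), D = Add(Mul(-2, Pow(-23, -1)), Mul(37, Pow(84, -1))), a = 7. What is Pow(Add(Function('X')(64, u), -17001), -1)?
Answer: Rational(-1932, 32918483) ≈ -5.8690e-5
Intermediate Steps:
D = Rational(1019, 1932) (D = Add(Mul(-2, Rational(-1, 23)), Mul(37, Rational(1, 84))) = Add(Rational(2, 23), Rational(37, 84)) = Rational(1019, 1932) ≈ 0.52743)
u = -1 (u = Add(0, -1) = -1)
Function('X')(V, b) = Add(-4, Mul(Add(7, V), Add(Rational(1019, 1932), b))) (Function('X')(V, b) = Add(-4, Mul(Add(V, 7), Add(b, Rational(1019, 1932)))) = Add(-4, Mul(Add(7, V), Add(Rational(1019, 1932), b))))
Pow(Add(Function('X')(64, u), -17001), -1) = Pow(Add(Add(Rational(-85, 276), Mul(7, -1), Mul(Rational(1019, 1932), 64), Mul(64, -1)), -17001), -1) = Pow(Add(Add(Rational(-85, 276), -7, Rational(16304, 483), -64), -17001), -1) = Pow(Add(Rational(-72551, 1932), -17001), -1) = Pow(Rational(-32918483, 1932), -1) = Rational(-1932, 32918483)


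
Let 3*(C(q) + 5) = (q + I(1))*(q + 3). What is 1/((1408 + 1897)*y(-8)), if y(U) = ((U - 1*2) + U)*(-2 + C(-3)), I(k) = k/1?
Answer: 1/416430 ≈ 2.4014e-6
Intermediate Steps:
I(k) = k (I(k) = k*1 = k)
C(q) = -5 + (1 + q)*(3 + q)/3 (C(q) = -5 + ((q + 1)*(q + 3))/3 = -5 + ((1 + q)*(3 + q))/3 = -5 + (1 + q)*(3 + q)/3)
y(U) = 14 - 14*U (y(U) = ((U - 1*2) + U)*(-2 + (-4 + (⅓)*(-3)² + (4/3)*(-3))) = ((U - 2) + U)*(-2 + (-4 + (⅓)*9 - 4)) = ((-2 + U) + U)*(-2 + (-4 + 3 - 4)) = (-2 + 2*U)*(-2 - 5) = (-2 + 2*U)*(-7) = 14 - 14*U)
1/((1408 + 1897)*y(-8)) = 1/((1408 + 1897)*(14 - 14*(-8))) = 1/(3305*(14 + 112)) = (1/3305)/126 = (1/3305)*(1/126) = 1/416430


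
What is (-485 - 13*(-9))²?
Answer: 135424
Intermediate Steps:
(-485 - 13*(-9))² = (-485 + 117)² = (-368)² = 135424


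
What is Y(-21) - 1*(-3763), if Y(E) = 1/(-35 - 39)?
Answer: 278461/74 ≈ 3763.0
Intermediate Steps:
Y(E) = -1/74 (Y(E) = 1/(-74) = -1/74)
Y(-21) - 1*(-3763) = -1/74 - 1*(-3763) = -1/74 + 3763 = 278461/74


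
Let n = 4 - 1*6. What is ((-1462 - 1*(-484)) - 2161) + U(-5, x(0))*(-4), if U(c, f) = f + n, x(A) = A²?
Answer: -3131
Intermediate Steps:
n = -2 (n = 4 - 6 = -2)
U(c, f) = -2 + f (U(c, f) = f - 2 = -2 + f)
((-1462 - 1*(-484)) - 2161) + U(-5, x(0))*(-4) = ((-1462 - 1*(-484)) - 2161) + (-2 + 0²)*(-4) = ((-1462 + 484) - 2161) + (-2 + 0)*(-4) = (-978 - 2161) - 2*(-4) = -3139 + 8 = -3131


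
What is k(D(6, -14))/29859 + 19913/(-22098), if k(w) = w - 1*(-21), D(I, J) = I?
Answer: -197995207/219941394 ≈ -0.90022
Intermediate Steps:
k(w) = 21 + w (k(w) = w + 21 = 21 + w)
k(D(6, -14))/29859 + 19913/(-22098) = (21 + 6)/29859 + 19913/(-22098) = 27*(1/29859) + 19913*(-1/22098) = 9/9953 - 19913/22098 = -197995207/219941394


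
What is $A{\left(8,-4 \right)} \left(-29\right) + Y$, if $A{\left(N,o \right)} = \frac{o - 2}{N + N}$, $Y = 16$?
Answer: $\frac{215}{8} \approx 26.875$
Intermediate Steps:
$A{\left(N,o \right)} = \frac{-2 + o}{2 N}$
$A{\left(8,-4 \right)} \left(-29\right) + Y = \frac{-2 - 4}{2 \cdot 8} \left(-29\right) + 16 = \frac{1}{2} \cdot \frac{1}{8} \left(-6\right) \left(-29\right) + 16 = \left(- \frac{3}{8}\right) \left(-29\right) + 16 = \frac{87}{8} + 16 = \frac{215}{8}$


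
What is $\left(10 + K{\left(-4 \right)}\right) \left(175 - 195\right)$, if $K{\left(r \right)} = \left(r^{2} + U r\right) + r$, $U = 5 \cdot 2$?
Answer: $360$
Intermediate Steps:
$U = 10$
$K{\left(r \right)} = r^{2} + 11 r$ ($K{\left(r \right)} = \left(r^{2} + 10 r\right) + r = r^{2} + 11 r$)
$\left(10 + K{\left(-4 \right)}\right) \left(175 - 195\right) = \left(10 - 4 \left(11 - 4\right)\right) \left(175 - 195\right) = \left(10 - 28\right) \left(-20\right) = \left(-18\right) \left(-20\right) = 360$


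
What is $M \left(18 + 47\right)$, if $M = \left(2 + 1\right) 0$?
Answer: $0$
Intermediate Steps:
$M = 0$ ($M = 3 \cdot 0 = 0$)
$M \left(18 + 47\right) = 0 \left(18 + 47\right) = 0 \cdot 65 = 0$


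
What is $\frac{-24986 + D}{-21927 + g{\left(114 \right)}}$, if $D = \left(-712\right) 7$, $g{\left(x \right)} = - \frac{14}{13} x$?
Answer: $\frac{129870}{95549} \approx 1.3592$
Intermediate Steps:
$g{\left(x \right)} = - \frac{14 x}{13}$ ($g{\left(x \right)} = \left(-14\right) \frac{1}{13} x = - \frac{14 x}{13}$)
$D = -4984$
$\frac{-24986 + D}{-21927 + g{\left(114 \right)}} = \frac{-24986 - 4984}{-21927 - \frac{1596}{13}} = - \frac{29970}{-21927 - \frac{1596}{13}} = - \frac{29970}{- \frac{286647}{13}} = \left(-29970\right) \left(- \frac{13}{286647}\right) = \frac{129870}{95549}$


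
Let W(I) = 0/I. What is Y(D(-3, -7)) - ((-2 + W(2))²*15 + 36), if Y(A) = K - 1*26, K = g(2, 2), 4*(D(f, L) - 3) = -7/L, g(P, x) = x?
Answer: -120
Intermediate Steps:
D(f, L) = 3 - 7/(4*L) (D(f, L) = 3 + (-7/L)/4 = 3 - 7/(4*L))
K = 2
Y(A) = -24 (Y(A) = 2 - 1*26 = 2 - 26 = -24)
W(I) = 0
Y(D(-3, -7)) - ((-2 + W(2))²*15 + 36) = -24 - ((-2 + 0)²*15 + 36) = -24 - ((-2)²*15 + 36) = -24 - (4*15 + 36) = -24 - (60 + 36) = -24 - 1*96 = -24 - 96 = -120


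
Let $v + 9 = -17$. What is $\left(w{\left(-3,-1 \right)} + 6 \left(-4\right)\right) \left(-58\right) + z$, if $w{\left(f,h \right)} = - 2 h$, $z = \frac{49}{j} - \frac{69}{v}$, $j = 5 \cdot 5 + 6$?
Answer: $\frac{1031869}{806} \approx 1280.2$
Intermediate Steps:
$v = -26$ ($v = -9 - 17 = -26$)
$j = 31$ ($j = 25 + 6 = 31$)
$z = \frac{3413}{806}$ ($z = \frac{49}{31} - \frac{69}{-26} = 49 \cdot \frac{1}{31} - - \frac{69}{26} = \frac{49}{31} + \frac{69}{26} = \frac{3413}{806} \approx 4.2345$)
$\left(w{\left(-3,-1 \right)} + 6 \left(-4\right)\right) \left(-58\right) + z = \left(\left(-2\right) \left(-1\right) + 6 \left(-4\right)\right) \left(-58\right) + \frac{3413}{806} = \left(2 - 24\right) \left(-58\right) + \frac{3413}{806} = \left(-22\right) \left(-58\right) + \frac{3413}{806} = 1276 + \frac{3413}{806} = \frac{1031869}{806}$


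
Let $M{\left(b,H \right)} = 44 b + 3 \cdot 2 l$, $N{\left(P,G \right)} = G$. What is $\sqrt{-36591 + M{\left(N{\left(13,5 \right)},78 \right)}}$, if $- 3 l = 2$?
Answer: $5 i \sqrt{1455} \approx 190.72 i$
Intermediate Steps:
$l = - \frac{2}{3}$ ($l = \left(- \frac{1}{3}\right) 2 = - \frac{2}{3} \approx -0.66667$)
$M{\left(b,H \right)} = -4 + 44 b$ ($M{\left(b,H \right)} = 44 b + 3 \cdot 2 \left(- \frac{2}{3}\right) = 44 b + 6 \left(- \frac{2}{3}\right) = 44 b - 4 = -4 + 44 b$)
$\sqrt{-36591 + M{\left(N{\left(13,5 \right)},78 \right)}} = \sqrt{-36591 + \left(-4 + 44 \cdot 5\right)} = \sqrt{-36591 + \left(-4 + 220\right)} = \sqrt{-36591 + 216} = \sqrt{-36375} = 5 i \sqrt{1455}$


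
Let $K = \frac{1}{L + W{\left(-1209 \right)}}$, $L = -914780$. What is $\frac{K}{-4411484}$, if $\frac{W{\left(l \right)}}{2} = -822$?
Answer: $\frac{1}{4042789813216} \approx 2.4735 \cdot 10^{-13}$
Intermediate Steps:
$W{\left(l \right)} = -1644$ ($W{\left(l \right)} = 2 \left(-822\right) = -1644$)
$K = - \frac{1}{916424}$ ($K = \frac{1}{-914780 - 1644} = \frac{1}{-916424} = - \frac{1}{916424} \approx -1.0912 \cdot 10^{-6}$)
$\frac{K}{-4411484} = - \frac{1}{916424 \left(-4411484\right)} = \left(- \frac{1}{916424}\right) \left(- \frac{1}{4411484}\right) = \frac{1}{4042789813216}$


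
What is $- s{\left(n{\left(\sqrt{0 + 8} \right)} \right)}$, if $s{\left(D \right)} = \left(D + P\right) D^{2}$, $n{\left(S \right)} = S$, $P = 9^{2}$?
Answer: $-648 - 16 \sqrt{2} \approx -670.63$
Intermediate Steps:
$P = 81$
$s{\left(D \right)} = D^{2} \left(81 + D\right)$ ($s{\left(D \right)} = \left(D + 81\right) D^{2} = \left(81 + D\right) D^{2} = D^{2} \left(81 + D\right)$)
$- s{\left(n{\left(\sqrt{0 + 8} \right)} \right)} = - \left(\sqrt{0 + 8}\right)^{2} \left(81 + \sqrt{0 + 8}\right) = - \left(\sqrt{8}\right)^{2} \left(81 + \sqrt{8}\right) = - \left(2 \sqrt{2}\right)^{2} \left(81 + 2 \sqrt{2}\right) = - 8 \left(81 + 2 \sqrt{2}\right) = - (648 + 16 \sqrt{2}) = -648 - 16 \sqrt{2}$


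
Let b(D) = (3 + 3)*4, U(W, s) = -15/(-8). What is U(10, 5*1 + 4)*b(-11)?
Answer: 45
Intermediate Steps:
U(W, s) = 15/8 (U(W, s) = -15*(-⅛) = 15/8)
b(D) = 24 (b(D) = 6*4 = 24)
U(10, 5*1 + 4)*b(-11) = (15/8)*24 = 45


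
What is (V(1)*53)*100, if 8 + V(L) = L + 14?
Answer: 37100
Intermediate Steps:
V(L) = 6 + L (V(L) = -8 + (L + 14) = -8 + (14 + L) = 6 + L)
(V(1)*53)*100 = ((6 + 1)*53)*100 = (7*53)*100 = 371*100 = 37100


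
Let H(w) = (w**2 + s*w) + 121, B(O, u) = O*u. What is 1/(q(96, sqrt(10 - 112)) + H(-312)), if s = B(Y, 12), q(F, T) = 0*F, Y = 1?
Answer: 1/93721 ≈ 1.0670e-5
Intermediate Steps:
q(F, T) = 0
s = 12 (s = 1*12 = 12)
H(w) = 121 + w**2 + 12*w (H(w) = (w**2 + 12*w) + 121 = 121 + w**2 + 12*w)
1/(q(96, sqrt(10 - 112)) + H(-312)) = 1/(0 + (121 + (-312)**2 + 12*(-312))) = 1/(0 + (121 + 97344 - 3744)) = 1/(0 + 93721) = 1/93721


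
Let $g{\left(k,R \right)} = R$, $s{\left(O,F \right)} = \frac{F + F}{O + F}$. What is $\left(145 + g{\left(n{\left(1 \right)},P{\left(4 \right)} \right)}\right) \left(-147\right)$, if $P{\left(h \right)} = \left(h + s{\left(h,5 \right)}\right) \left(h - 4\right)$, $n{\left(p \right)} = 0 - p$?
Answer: $-21315$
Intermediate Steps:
$s{\left(O,F \right)} = \frac{2 F}{F + O}$
$n{\left(p \right)} = - p$
$P{\left(h \right)} = \left(-4 + h\right) \left(h + \frac{10}{5 + h}\right)$ ($P{\left(h \right)} = \left(h + 2 \cdot 5 \frac{1}{5 + h}\right) \left(h - 4\right) = \left(h + \frac{10}{5 + h}\right) \left(-4 + h\right) = \left(-4 + h\right) \left(h + \frac{10}{5 + h}\right)$)
$\left(145 + g{\left(n{\left(1 \right)},P{\left(4 \right)} \right)}\right) \left(-147\right) = \left(145 + \frac{-40 + 4^{2} + 4^{3} - 40}{5 + 4}\right) \left(-147\right) = \left(145 + \frac{-40 + 16 + 64 - 40}{9}\right) \left(-147\right) = \left(145 + \frac{1}{9} \cdot 0\right) \left(-147\right) = \left(145 + 0\right) \left(-147\right) = 145 \left(-147\right) = -21315$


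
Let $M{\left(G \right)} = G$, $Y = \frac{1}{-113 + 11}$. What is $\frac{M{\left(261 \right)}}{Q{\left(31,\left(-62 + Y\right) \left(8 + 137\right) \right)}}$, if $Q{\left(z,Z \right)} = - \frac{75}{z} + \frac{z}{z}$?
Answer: $- \frac{8091}{44} \approx -183.89$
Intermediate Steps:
$Y = - \frac{1}{102}$ ($Y = \frac{1}{-102} = - \frac{1}{102} \approx -0.0098039$)
$Q{\left(z,Z \right)} = 1 - \frac{75}{z}$ ($Q{\left(z,Z \right)} = - \frac{75}{z} + 1 = 1 - \frac{75}{z}$)
$\frac{M{\left(261 \right)}}{Q{\left(31,\left(-62 + Y\right) \left(8 + 137\right) \right)}} = \frac{261}{\frac{1}{31} \left(-75 + 31\right)} = \frac{261}{\frac{1}{31} \left(-44\right)} = \frac{261}{- \frac{44}{31}} = 261 \left(- \frac{31}{44}\right) = - \frac{8091}{44}$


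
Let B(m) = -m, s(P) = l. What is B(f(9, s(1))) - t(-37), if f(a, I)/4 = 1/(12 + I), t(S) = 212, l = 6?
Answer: -1910/9 ≈ -212.22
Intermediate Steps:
s(P) = 6
f(a, I) = 4/(12 + I)
B(f(9, s(1))) - t(-37) = -4/(12 + 6) - 1*212 = -4/18 - 212 = -1*2/9 - 212 = -2/9 - 212 = -1910/9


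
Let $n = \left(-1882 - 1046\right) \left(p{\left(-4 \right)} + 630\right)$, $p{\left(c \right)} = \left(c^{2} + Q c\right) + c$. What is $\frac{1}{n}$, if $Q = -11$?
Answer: $- \frac{1}{2008608} \approx -4.9786 \cdot 10^{-7}$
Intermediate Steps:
$p{\left(c \right)} = c^{2} - 10 c$ ($p{\left(c \right)} = \left(c^{2} - 11 c\right) + c = c^{2} - 10 c$)
$n = -2008608$ ($n = \left(-1882 - 1046\right) \left(- 4 \left(-10 - 4\right) + 630\right) = - 2928 \left(\left(-4\right) \left(-14\right) + 630\right) = - 2928 \left(56 + 630\right) = \left(-2928\right) 686 = -2008608$)
$\frac{1}{n} = \frac{1}{-2008608} = - \frac{1}{2008608}$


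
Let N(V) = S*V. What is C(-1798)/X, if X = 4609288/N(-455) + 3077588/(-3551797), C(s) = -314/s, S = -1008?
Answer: 31969049955570/1681101943358023 ≈ 0.019017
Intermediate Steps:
N(V) = -1008*V
X = 1869968791277/203624522010 (X = 4609288/((-1008*(-455))) + 3077588/(-3551797) = 4609288/458640 + 3077588*(-1/3551797) = 4609288*(1/458640) - 3077588/3551797 = 576161/57330 - 3077588/3551797 = 1869968791277/203624522010 ≈ 9.1834)
C(-1798)/X = (-314/(-1798))/(1869968791277/203624522010) = -314*(-1/1798)*(203624522010/1869968791277) = (157/899)*(203624522010/1869968791277) = 31969049955570/1681101943358023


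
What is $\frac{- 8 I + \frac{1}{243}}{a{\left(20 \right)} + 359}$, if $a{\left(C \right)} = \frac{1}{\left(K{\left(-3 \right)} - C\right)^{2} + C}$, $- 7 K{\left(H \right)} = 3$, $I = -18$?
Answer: $\frac{83318333}{207712620} \approx 0.40112$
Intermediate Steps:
$K{\left(H \right)} = - \frac{3}{7}$ ($K{\left(H \right)} = \left(- \frac{1}{7}\right) 3 = - \frac{3}{7}$)
$a{\left(C \right)} = \frac{1}{C + \left(- \frac{3}{7} - C\right)^{2}}$ ($a{\left(C \right)} = \frac{1}{\left(- \frac{3}{7} - C\right)^{2} + C} = \frac{1}{C + \left(- \frac{3}{7} - C\right)^{2}}$)
$\frac{- 8 I + \frac{1}{243}}{a{\left(20 \right)} + 359} = \frac{\left(-8\right) \left(-18\right) + \frac{1}{243}}{\frac{49}{\left(3 + 7 \cdot 20\right)^{2} + 49 \cdot 20} + 359} = \frac{144 + \frac{1}{243}}{\frac{49}{\left(3 + 140\right)^{2} + 980} + 359} = \frac{34993}{243 \left(\frac{49}{143^{2} + 980} + 359\right)} = \frac{34993}{243 \left(\frac{49}{20449 + 980} + 359\right)} = \frac{34993}{243 \left(\frac{49}{21429} + 359\right)} = \frac{34993}{243 \cdot \frac{7693060}{21429}} = \frac{34993}{243} \cdot \frac{21429}{7693060} = \frac{83318333}{207712620}$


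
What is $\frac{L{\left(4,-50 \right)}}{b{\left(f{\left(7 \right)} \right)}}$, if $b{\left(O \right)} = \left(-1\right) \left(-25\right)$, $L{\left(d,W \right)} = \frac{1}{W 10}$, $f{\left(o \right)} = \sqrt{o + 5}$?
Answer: $- \frac{1}{12500} \approx -8.0 \cdot 10^{-5}$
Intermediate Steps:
$f{\left(o \right)} = \sqrt{5 + o}$
$L{\left(d,W \right)} = \frac{1}{10 W}$
$b{\left(O \right)} = 25$
$\frac{L{\left(4,-50 \right)}}{b{\left(f{\left(7 \right)} \right)}} = \frac{\frac{1}{10} \frac{1}{-50}}{25} = \frac{1}{10} \left(- \frac{1}{50}\right) \frac{1}{25} = \left(- \frac{1}{500}\right) \frac{1}{25} = - \frac{1}{12500}$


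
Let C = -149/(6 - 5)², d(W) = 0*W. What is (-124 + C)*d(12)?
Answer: 0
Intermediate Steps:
d(W) = 0
C = -149 (C = -149/(1²) = -149/1 = -149*1 = -149)
(-124 + C)*d(12) = (-124 - 149)*0 = -273*0 = 0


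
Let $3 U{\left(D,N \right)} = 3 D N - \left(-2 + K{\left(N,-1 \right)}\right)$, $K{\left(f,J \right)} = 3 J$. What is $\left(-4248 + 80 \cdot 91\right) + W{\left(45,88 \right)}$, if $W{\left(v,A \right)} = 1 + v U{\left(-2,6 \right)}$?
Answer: $2568$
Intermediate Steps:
$U{\left(D,N \right)} = \frac{5}{3} + D N$ ($U{\left(D,N \right)} = \frac{3 D N - \left(-2 + 3 \left(-1\right)\right)}{3} = \frac{3 D N + \left(2 - -3\right)}{3} = \frac{3 D N + \left(2 + 3\right)}{3} = \frac{3 D N + 5}{3} = \frac{5 + 3 D N}{3} = \frac{5}{3} + D N$)
$W{\left(v,A \right)} = 1 - \frac{31 v}{3}$ ($W{\left(v,A \right)} = 1 + v \left(\frac{5}{3} - 12\right) = 1 + v \left(- \frac{31}{3}\right) = 1 - \frac{31 v}{3}$)
$\left(-4248 + 80 \cdot 91\right) + W{\left(45,88 \right)} = \left(-4248 + 80 \cdot 91\right) + \left(1 - 465\right) = \left(-4248 + 7280\right) + \left(1 - 465\right) = 3032 - 464 = 2568$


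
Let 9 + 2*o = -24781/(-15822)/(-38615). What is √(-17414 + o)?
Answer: I*√722442160334534100735/203655510 ≈ 131.98*I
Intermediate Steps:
o = -5498723551/1221933060 (o = -9/2 + (-24781/(-15822)/(-38615))/2 = -9/2 + (-24781*(-1/15822)*(-1/38615))/2 = -9/2 + ((24781/15822)*(-1/38615))/2 = -9/2 + (½)*(-24781/610966530) = -9/2 - 24781/1221933060 = -5498723551/1221933060 ≈ -4.5000)
√(-17414 + o) = √(-17414 - 5498723551/1221933060) = √(-21284241030391/1221933060) = I*√722442160334534100735/203655510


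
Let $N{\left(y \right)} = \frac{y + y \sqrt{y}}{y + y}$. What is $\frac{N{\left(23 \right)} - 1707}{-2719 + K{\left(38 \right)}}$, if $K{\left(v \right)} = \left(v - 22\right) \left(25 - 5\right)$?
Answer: $\frac{3413}{4798} - \frac{\sqrt{23}}{4798} \approx 0.71034$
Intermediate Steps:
$K{\left(v \right)} = -440 + 20 v$ ($K{\left(v \right)} = \left(-22 + v\right) 20 = -440 + 20 v$)
$N{\left(y \right)} = \frac{y + y^{\frac{3}{2}}}{2 y}$
$\frac{N{\left(23 \right)} - 1707}{-2719 + K{\left(38 \right)}} = \frac{\left(\frac{1}{2} + \frac{\sqrt{23}}{2}\right) - 1707}{-2719 + \left(-440 + 20 \cdot 38\right)} = \frac{- \frac{3413}{2} + \frac{\sqrt{23}}{2}}{-2719 + \left(-440 + 760\right)} = \frac{- \frac{3413}{2} + \frac{\sqrt{23}}{2}}{-2719 + 320} = \frac{- \frac{3413}{2} + \frac{\sqrt{23}}{2}}{-2399} = \left(- \frac{3413}{2} + \frac{\sqrt{23}}{2}\right) \left(- \frac{1}{2399}\right) = \frac{3413}{4798} - \frac{\sqrt{23}}{4798}$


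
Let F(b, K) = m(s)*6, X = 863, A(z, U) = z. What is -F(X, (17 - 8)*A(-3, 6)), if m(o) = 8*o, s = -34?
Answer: 1632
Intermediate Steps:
F(b, K) = -1632 (F(b, K) = (8*(-34))*6 = -272*6 = -1632)
-F(X, (17 - 8)*A(-3, 6)) = -1*(-1632) = 1632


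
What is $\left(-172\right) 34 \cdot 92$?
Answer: $-538016$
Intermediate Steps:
$\left(-172\right) 34 \cdot 92 = \left(-5848\right) 92 = -538016$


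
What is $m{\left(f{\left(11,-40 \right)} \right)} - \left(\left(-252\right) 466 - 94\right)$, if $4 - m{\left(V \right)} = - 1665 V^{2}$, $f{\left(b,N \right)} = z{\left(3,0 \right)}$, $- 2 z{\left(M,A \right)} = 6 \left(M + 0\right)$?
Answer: $252395$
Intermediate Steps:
$z{\left(M,A \right)} = - 3 M$ ($z{\left(M,A \right)} = - \frac{6 \left(M + 0\right)}{2} = - \frac{6 M}{2} = - 3 M$)
$f{\left(b,N \right)} = -9$ ($f{\left(b,N \right)} = \left(-3\right) 3 = -9$)
$m{\left(V \right)} = 4 + 1665 V^{2}$ ($m{\left(V \right)} = 4 - - 1665 V^{2} = 4 + 1665 V^{2}$)
$m{\left(f{\left(11,-40 \right)} \right)} - \left(\left(-252\right) 466 - 94\right) = \left(4 + 1665 \left(-9\right)^{2}\right) - \left(\left(-252\right) 466 - 94\right) = \left(4 + 1665 \cdot 81\right) - \left(-117432 - 94\right) = \left(4 + 134865\right) - -117526 = 134869 + 117526 = 252395$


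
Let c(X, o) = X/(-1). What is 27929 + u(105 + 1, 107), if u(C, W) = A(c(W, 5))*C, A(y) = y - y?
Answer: 27929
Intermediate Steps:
c(X, o) = -X (c(X, o) = X*(-1) = -X)
A(y) = 0
u(C, W) = 0 (u(C, W) = 0*C = 0)
27929 + u(105 + 1, 107) = 27929 + 0 = 27929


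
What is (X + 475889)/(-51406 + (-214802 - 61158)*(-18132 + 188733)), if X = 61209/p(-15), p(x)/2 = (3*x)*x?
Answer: -23796717/2353955168300 ≈ -1.0109e-5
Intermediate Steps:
p(x) = 6*x**2 (p(x) = 2*((3*x)*x) = 2*(3*x**2) = 6*x**2)
X = 2267/50 (X = 61209/((6*(-15)**2)) = 61209/((6*225)) = 61209/1350 = 61209*(1/1350) = 2267/50 ≈ 45.340)
(X + 475889)/(-51406 + (-214802 - 61158)*(-18132 + 188733)) = (2267/50 + 475889)/(-51406 + (-214802 - 61158)*(-18132 + 188733)) = 23796717/(50*(-51406 - 275960*170601)) = 23796717/(50*(-51406 - 47079051960)) = (23796717/50)/(-47079103366) = (23796717/50)*(-1/47079103366) = -23796717/2353955168300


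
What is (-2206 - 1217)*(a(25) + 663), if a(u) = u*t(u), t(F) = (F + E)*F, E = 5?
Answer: -66450699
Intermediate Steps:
t(F) = F*(5 + F) (t(F) = (F + 5)*F = (5 + F)*F = F*(5 + F))
a(u) = u²*(5 + u) (a(u) = u*(u*(5 + u)) = u²*(5 + u))
(-2206 - 1217)*(a(25) + 663) = (-2206 - 1217)*(25²*(5 + 25) + 663) = -3423*(625*30 + 663) = -3423*(18750 + 663) = -3423*19413 = -66450699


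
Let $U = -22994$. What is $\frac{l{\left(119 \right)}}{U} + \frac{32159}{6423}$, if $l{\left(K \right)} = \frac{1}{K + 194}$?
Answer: $\frac{231452239975}{46227114606} \approx 5.0069$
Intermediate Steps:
$l{\left(K \right)} = \frac{1}{194 + K}$
$\frac{l{\left(119 \right)}}{U} + \frac{32159}{6423} = \frac{1}{\left(194 + 119\right) \left(-22994\right)} + \frac{32159}{6423} = \frac{1}{313} \left(- \frac{1}{22994}\right) + 32159 \cdot \frac{1}{6423} = \frac{1}{313} \left(- \frac{1}{22994}\right) + \frac{32159}{6423} = - \frac{1}{7197122} + \frac{32159}{6423} = \frac{231452239975}{46227114606}$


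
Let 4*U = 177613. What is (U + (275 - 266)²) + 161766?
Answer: 825001/4 ≈ 2.0625e+5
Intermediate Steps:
U = 177613/4 (U = (¼)*177613 = 177613/4 ≈ 44403.)
(U + (275 - 266)²) + 161766 = (177613/4 + (275 - 266)²) + 161766 = (177613/4 + 9²) + 161766 = (177613/4 + 81) + 161766 = 177937/4 + 161766 = 825001/4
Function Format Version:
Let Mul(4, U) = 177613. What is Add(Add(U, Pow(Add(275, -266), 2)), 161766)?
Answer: Rational(825001, 4) ≈ 2.0625e+5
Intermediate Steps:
U = Rational(177613, 4) (U = Mul(Rational(1, 4), 177613) = Rational(177613, 4) ≈ 44403.)
Add(Add(U, Pow(Add(275, -266), 2)), 161766) = Add(Add(Rational(177613, 4), Pow(Add(275, -266), 2)), 161766) = Add(Add(Rational(177613, 4), Pow(9, 2)), 161766) = Add(Add(Rational(177613, 4), 81), 161766) = Add(Rational(177937, 4), 161766) = Rational(825001, 4)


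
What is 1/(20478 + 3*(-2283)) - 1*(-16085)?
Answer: 219222466/13629 ≈ 16085.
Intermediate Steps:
1/(20478 + 3*(-2283)) - 1*(-16085) = 1/(20478 - 6849) + 16085 = 1/13629 + 16085 = 219222466/13629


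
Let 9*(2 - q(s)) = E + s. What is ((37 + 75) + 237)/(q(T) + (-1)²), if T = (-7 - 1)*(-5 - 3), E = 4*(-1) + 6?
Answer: -1047/13 ≈ -80.538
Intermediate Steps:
E = 2 (E = -4 + 6 = 2)
T = 64 (T = -8*(-8) = 64)
q(s) = 16/9 - s/9 (q(s) = 2 - (2 + s)/9 = 2 + (-2/9 - s/9) = 16/9 - s/9)
((37 + 75) + 237)/(q(T) + (-1)²) = ((37 + 75) + 237)/((16/9 - ⅑*64) + (-1)²) = (112 + 237)/((16/9 - 64/9) + 1) = 349/(-16/3 + 1) = 349/(-13/3) = 349*(-3/13) = -1047/13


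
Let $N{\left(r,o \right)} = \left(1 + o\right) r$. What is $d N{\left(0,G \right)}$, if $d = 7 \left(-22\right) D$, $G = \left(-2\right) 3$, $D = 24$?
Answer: $0$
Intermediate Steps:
$G = -6$
$N{\left(r,o \right)} = r \left(1 + o\right)$
$d = -3696$ ($d = 7 \left(-22\right) 24 = \left(-154\right) 24 = -3696$)
$d N{\left(0,G \right)} = - 3696 \cdot 0 \left(1 - 6\right) = - 3696 \cdot 0 \left(-5\right) = \left(-3696\right) 0 = 0$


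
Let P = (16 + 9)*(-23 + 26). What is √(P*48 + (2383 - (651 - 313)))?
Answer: √5645 ≈ 75.133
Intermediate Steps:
P = 75 (P = 25*3 = 75)
√(P*48 + (2383 - (651 - 313))) = √(75*48 + (2383 - (651 - 313))) = √(3600 + (2383 - 1*338)) = √(3600 + (2383 - 338)) = √(3600 + 2045) = √5645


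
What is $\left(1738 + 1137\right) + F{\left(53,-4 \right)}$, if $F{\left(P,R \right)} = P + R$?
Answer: $2924$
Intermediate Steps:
$\left(1738 + 1137\right) + F{\left(53,-4 \right)} = \left(1738 + 1137\right) + \left(53 - 4\right) = 2875 + 49 = 2924$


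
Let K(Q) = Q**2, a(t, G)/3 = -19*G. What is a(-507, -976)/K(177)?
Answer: 18544/10443 ≈ 1.7757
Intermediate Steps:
a(t, G) = -57*G (a(t, G) = 3*(-19*G) = -57*G)
a(-507, -976)/K(177) = (-57*(-976))/(177**2) = 55632/31329 = 55632*(1/31329) = 18544/10443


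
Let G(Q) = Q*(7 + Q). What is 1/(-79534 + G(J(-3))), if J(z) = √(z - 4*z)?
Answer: -1/79504 ≈ -1.2578e-5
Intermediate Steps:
J(z) = √3*√(-z) (J(z) = √(-3*z) = √3*√(-z))
1/(-79534 + G(J(-3))) = 1/(-79534 + (√3*√(-1*(-3)))*(7 + √3*√(-1*(-3)))) = 1/(-79534 + (√3*√3)*(7 + √3*√3)) = 1/(-79534 + 3*(7 + 3)) = 1/(-79534 + 3*10) = 1/(-79534 + 30) = 1/(-79504) = -1/79504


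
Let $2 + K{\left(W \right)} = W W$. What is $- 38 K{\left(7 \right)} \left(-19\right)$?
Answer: $33934$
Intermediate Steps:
$K{\left(W \right)} = -2 + W^{2}$ ($K{\left(W \right)} = -2 + W W = -2 + W^{2}$)
$- 38 K{\left(7 \right)} \left(-19\right) = - 38 \left(-2 + 7^{2}\right) \left(-19\right) = - 38 \left(-2 + 49\right) \left(-19\right) = \left(-38\right) 47 \left(-19\right) = \left(-1786\right) \left(-19\right) = 33934$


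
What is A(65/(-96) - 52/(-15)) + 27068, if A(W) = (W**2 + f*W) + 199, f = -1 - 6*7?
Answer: 6256472761/230400 ≈ 27155.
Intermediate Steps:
f = -43 (f = -1 - 42 = -43)
A(W) = 199 + W**2 - 43*W (A(W) = (W**2 - 43*W) + 199 = 199 + W**2 - 43*W)
A(65/(-96) - 52/(-15)) + 27068 = (199 + (65/(-96) - 52/(-15))**2 - 43*(65/(-96) - 52/(-15))) + 27068 = (199 + (65*(-1/96) - 52*(-1/15))**2 - 43*(65*(-1/96) - 52*(-1/15))) + 27068 = (199 + (-65/96 + 52/15)**2 - 43*(-65/96 + 52/15)) + 27068 = (199 + (1339/480)**2 - 43*1339/480) + 27068 = (199 + 1792921/230400 - 57577/480) + 27068 = 20005561/230400 + 27068 = 6256472761/230400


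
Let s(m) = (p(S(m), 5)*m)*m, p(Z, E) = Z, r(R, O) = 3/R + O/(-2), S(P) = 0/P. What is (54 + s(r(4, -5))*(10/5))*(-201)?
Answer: -10854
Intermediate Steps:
S(P) = 0
r(R, O) = 3/R - O/2 (r(R, O) = 3/R + O*(-1/2) = 3/R - O/2)
s(m) = 0 (s(m) = (0*m)*m = 0*m = 0)
(54 + s(r(4, -5))*(10/5))*(-201) = (54 + 0*(10/5))*(-201) = (54 + 0*(10*(1/5)))*(-201) = (54 + 0*2)*(-201) = (54 + 0)*(-201) = 54*(-201) = -10854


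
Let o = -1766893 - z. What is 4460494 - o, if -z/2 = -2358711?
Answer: 10944809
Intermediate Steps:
z = 4717422 (z = -2*(-2358711) = 4717422)
o = -6484315 (o = -1766893 - 1*4717422 = -1766893 - 4717422 = -6484315)
4460494 - o = 4460494 - 1*(-6484315) = 4460494 + 6484315 = 10944809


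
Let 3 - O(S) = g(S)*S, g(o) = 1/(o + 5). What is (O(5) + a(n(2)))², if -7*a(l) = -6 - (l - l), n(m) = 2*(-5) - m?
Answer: 2209/196 ≈ 11.270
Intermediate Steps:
g(o) = 1/(5 + o)
n(m) = -10 - m
O(S) = 3 - S/(5 + S)
a(l) = 6/7 (a(l) = -(-6 - (l - l))/7 = -(-6 - 1*0)/7 = -(-6 + 0)/7 = -⅐*(-6) = 6/7)
(O(5) + a(n(2)))² = ((15 + 2*5)/(5 + 5) + 6/7)² = ((15 + 10)/10 + 6/7)² = ((⅒)*25 + 6/7)² = (5/2 + 6/7)² = (47/14)² = 2209/196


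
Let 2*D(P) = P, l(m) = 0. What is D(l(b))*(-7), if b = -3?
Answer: 0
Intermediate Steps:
D(P) = P/2
D(l(b))*(-7) = ((1/2)*0)*(-7) = 0*(-7) = 0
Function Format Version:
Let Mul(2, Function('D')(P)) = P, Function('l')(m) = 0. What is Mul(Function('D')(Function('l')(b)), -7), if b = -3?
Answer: 0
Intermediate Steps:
Function('D')(P) = Mul(Rational(1, 2), P)
Mul(Function('D')(Function('l')(b)), -7) = Mul(Mul(Rational(1, 2), 0), -7) = Mul(0, -7) = 0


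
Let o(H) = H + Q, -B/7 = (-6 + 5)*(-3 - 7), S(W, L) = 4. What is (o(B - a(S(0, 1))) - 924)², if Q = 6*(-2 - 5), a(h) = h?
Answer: 1081600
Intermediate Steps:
B = -70 (B = -7*(-6 + 5)*(-3 - 7) = -(-7)*(-10) = -7*10 = -70)
Q = -42 (Q = 6*(-7) = -42)
o(H) = -42 + H (o(H) = H - 42 = -42 + H)
(o(B - a(S(0, 1))) - 924)² = ((-42 + (-70 - 1*4)) - 924)² = ((-42 + (-70 - 4)) - 924)² = ((-42 - 74) - 924)² = (-116 - 924)² = (-1040)² = 1081600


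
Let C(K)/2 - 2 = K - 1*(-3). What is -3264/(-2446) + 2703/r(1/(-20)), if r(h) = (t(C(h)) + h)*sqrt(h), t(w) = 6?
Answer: 1632/1223 - 6360*I*sqrt(5)/7 ≈ 1.3344 - 2031.6*I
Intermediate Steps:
C(K) = 10 + 2*K (C(K) = 4 + 2*(K - 1*(-3)) = 4 + 2*(K + 3) = 4 + 2*(3 + K) = 4 + (6 + 2*K) = 10 + 2*K)
r(h) = sqrt(h)*(6 + h) (r(h) = (6 + h)*sqrt(h) = sqrt(h)*(6 + h))
-3264/(-2446) + 2703/r(1/(-20)) = -3264/(-2446) + 2703/((sqrt(1/(-20))*(6 + 1/(-20)))) = -3264*(-1/2446) + 2703/((sqrt(-1/20)*(6 - 1/20))) = 1632/1223 + 2703/(((I*sqrt(5)/10)*(119/20))) = 1632/1223 + 2703/((119*I*sqrt(5)/200)) = 1632/1223 + 2703*(-40*I*sqrt(5)/119) = 1632/1223 - 6360*I*sqrt(5)/7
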